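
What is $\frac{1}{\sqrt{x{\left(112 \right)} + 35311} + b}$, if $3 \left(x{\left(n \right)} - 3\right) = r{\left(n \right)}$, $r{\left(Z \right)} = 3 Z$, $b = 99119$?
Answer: $\frac{99119}{9824540735} - \frac{\sqrt{35426}}{9824540735} \approx 1.007 \cdot 10^{-5}$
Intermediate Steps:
$x{\left(n \right)} = 3 + n$ ($x{\left(n \right)} = 3 + \frac{3 n}{3} = 3 + n$)
$\frac{1}{\sqrt{x{\left(112 \right)} + 35311} + b} = \frac{1}{\sqrt{\left(3 + 112\right) + 35311} + 99119} = \frac{1}{\sqrt{115 + 35311} + 99119} = \frac{1}{\sqrt{35426} + 99119} = \frac{1}{99119 + \sqrt{35426}}$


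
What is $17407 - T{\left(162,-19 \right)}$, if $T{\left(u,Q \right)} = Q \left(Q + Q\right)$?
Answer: $16685$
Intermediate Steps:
$T{\left(u,Q \right)} = 2 Q^{2}$ ($T{\left(u,Q \right)} = Q 2 Q = 2 Q^{2}$)
$17407 - T{\left(162,-19 \right)} = 17407 - 2 \left(-19\right)^{2} = 17407 - 2 \cdot 361 = 17407 - 722 = 16685$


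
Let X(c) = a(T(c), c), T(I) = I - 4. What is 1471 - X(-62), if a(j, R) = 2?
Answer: 1469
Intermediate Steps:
T(I) = -4 + I
X(c) = 2
1471 - X(-62) = 1471 - 1*2 = 1471 - 2 = 1469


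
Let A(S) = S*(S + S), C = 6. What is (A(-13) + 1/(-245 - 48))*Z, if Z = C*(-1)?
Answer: -594198/293 ≈ -2028.0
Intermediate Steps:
A(S) = 2*S² (A(S) = S*(2*S) = 2*S²)
Z = -6 (Z = 6*(-1) = -6)
(A(-13) + 1/(-245 - 48))*Z = (2*(-13)² + 1/(-245 - 48))*(-6) = (2*169 + 1/(-293))*(-6) = (338 - 1/293)*(-6) = (99033/293)*(-6) = -594198/293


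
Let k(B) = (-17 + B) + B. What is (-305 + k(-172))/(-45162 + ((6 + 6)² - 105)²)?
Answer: 74/4849 ≈ 0.015261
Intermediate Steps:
k(B) = -17 + 2*B
(-305 + k(-172))/(-45162 + ((6 + 6)² - 105)²) = (-305 + (-17 + 2*(-172)))/(-45162 + ((6 + 6)² - 105)²) = (-305 + (-17 - 344))/(-45162 + (12² - 105)²) = (-305 - 361)/(-45162 + (144 - 105)²) = -666/(-45162 + 39²) = -666/(-45162 + 1521) = -666/(-43641) = -666*(-1/43641) = 74/4849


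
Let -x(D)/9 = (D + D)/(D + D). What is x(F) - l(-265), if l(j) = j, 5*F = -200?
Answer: 256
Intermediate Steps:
F = -40 (F = (⅕)*(-200) = -40)
x(D) = -9 (x(D) = -9*(D + D)/(D + D) = -9*2*D/(2*D) = -9*2*D*1/(2*D) = -9*1 = -9)
x(F) - l(-265) = -9 - 1*(-265) = -9 + 265 = 256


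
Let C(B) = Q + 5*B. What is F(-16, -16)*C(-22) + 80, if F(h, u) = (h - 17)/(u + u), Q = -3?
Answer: -1169/32 ≈ -36.531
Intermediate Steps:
C(B) = -3 + 5*B
F(h, u) = (-17 + h)/(2*u) (F(h, u) = (-17 + h)/((2*u)) = (-17 + h)*(1/(2*u)) = (-17 + h)/(2*u))
F(-16, -16)*C(-22) + 80 = ((½)*(-17 - 16)/(-16))*(-3 + 5*(-22)) + 80 = ((½)*(-1/16)*(-33))*(-3 - 110) + 80 = (33/32)*(-113) + 80 = -3729/32 + 80 = -1169/32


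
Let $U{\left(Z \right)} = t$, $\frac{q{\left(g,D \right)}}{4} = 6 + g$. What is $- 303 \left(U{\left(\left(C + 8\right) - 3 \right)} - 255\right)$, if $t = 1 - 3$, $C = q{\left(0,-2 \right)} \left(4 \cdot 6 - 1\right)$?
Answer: $77871$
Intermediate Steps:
$q{\left(g,D \right)} = 24 + 4 g$ ($q{\left(g,D \right)} = 4 \left(6 + g\right) = 24 + 4 g$)
$C = 552$ ($C = \left(24 + 4 \cdot 0\right) \left(4 \cdot 6 - 1\right) = \left(24 + 0\right) \left(24 - 1\right) = 24 \cdot 23 = 552$)
$t = -2$ ($t = 1 - 3 = -2$)
$U{\left(Z \right)} = -2$
$- 303 \left(U{\left(\left(C + 8\right) - 3 \right)} - 255\right) = - 303 \left(-2 - 255\right) = \left(-303\right) \left(-257\right) = 77871$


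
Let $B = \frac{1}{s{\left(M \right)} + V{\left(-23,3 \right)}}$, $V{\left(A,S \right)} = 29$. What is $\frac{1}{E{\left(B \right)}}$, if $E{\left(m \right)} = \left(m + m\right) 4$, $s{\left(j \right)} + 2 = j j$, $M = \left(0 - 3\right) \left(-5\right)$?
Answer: $\frac{63}{2} \approx 31.5$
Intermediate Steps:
$M = 15$ ($M = \left(-3\right) \left(-5\right) = 15$)
$s{\left(j \right)} = -2 + j^{2}$ ($s{\left(j \right)} = -2 + j j = -2 + j^{2}$)
$B = \frac{1}{252}$ ($B = \frac{1}{\left(-2 + 15^{2}\right) + 29} = \frac{1}{\left(-2 + 225\right) + 29} = \frac{1}{223 + 29} = \frac{1}{252} \approx 0.0039683$)
$E{\left(m \right)} = 8 m$ ($E{\left(m \right)} = 2 m 4 = 8 m$)
$\frac{1}{E{\left(B \right)}} = \frac{1}{8 \cdot \frac{1}{252}} = \frac{1}{\frac{2}{63}} = \frac{63}{2}$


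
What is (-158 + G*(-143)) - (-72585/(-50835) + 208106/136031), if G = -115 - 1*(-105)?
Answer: 585039997805/461009059 ≈ 1269.0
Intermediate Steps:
G = -10 (G = -115 + 105 = -10)
(-158 + G*(-143)) - (-72585/(-50835) + 208106/136031) = (-158 - 10*(-143)) - (-72585/(-50835) + 208106/136031) = (-158 + 1430) - (-72585*(-1/50835) + 208106*(1/136031)) = 1272 - (4839/3389 + 208106/136031) = 1272 - 1*1363525243/461009059 = 1272 - 1363525243/461009059 = 585039997805/461009059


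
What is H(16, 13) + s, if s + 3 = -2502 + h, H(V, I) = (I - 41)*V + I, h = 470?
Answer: -2470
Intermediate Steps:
H(V, I) = I + V*(-41 + I) (H(V, I) = (-41 + I)*V + I = V*(-41 + I) + I = I + V*(-41 + I))
s = -2035 (s = -3 + (-2502 + 470) = -3 - 2032 = -2035)
H(16, 13) + s = (13 - 41*16 + 13*16) - 2035 = (13 - 656 + 208) - 2035 = -435 - 2035 = -2470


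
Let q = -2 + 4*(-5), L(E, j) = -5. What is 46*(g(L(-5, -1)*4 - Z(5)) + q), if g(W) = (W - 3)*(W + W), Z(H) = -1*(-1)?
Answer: 45356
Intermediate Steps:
Z(H) = 1
q = -22 (q = -2 - 20 = -22)
g(W) = 2*W*(-3 + W) (g(W) = (-3 + W)*(2*W) = 2*W*(-3 + W))
46*(g(L(-5, -1)*4 - Z(5)) + q) = 46*(2*(-5*4 - 1*1)*(-3 + (-5*4 - 1*1)) - 22) = 46*(2*(-20 - 1)*(-3 + (-20 - 1)) - 22) = 46*(2*(-21)*(-3 - 21) - 22) = 46*(2*(-21)*(-24) - 22) = 46*(1008 - 22) = 46*986 = 45356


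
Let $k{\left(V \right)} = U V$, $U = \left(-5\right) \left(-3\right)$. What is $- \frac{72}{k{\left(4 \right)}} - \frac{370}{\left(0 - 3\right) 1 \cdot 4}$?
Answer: $\frac{889}{30} \approx 29.633$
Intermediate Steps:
$U = 15$
$k{\left(V \right)} = 15 V$
$- \frac{72}{k{\left(4 \right)}} - \frac{370}{\left(0 - 3\right) 1 \cdot 4} = - \frac{72}{15 \cdot 4} - \frac{370}{\left(0 - 3\right) 1 \cdot 4} = - \frac{72}{60} - \frac{370}{\left(-3\right) 4} = \left(-72\right) \frac{1}{60} - \frac{370}{-12} = - \frac{6}{5} - - \frac{185}{6} = - \frac{6}{5} + \frac{185}{6} = \frac{889}{30}$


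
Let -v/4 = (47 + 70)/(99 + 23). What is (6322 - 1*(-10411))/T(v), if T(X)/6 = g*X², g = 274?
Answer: 62263493/90018864 ≈ 0.69167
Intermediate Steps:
v = -234/61 (v = -4*(47 + 70)/(99 + 23) = -468/122 = -4*117/122 = -234/61 ≈ -3.8361)
T(X) = 1644*X² (T(X) = 6*(274*X²) = 1644*X²)
(6322 - 1*(-10411))/T(v) = (6322 - 1*(-10411))/((1644*(-234/61)²)) = (6322 + 10411)/((1644*(54756/3721))) = 16733/(90018864/3721) = 16733*(3721/90018864) = 62263493/90018864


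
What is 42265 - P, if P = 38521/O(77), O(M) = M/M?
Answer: 3744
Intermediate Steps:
O(M) = 1
P = 38521 (P = 38521/1 = 38521*1 = 38521)
42265 - P = 42265 - 1*38521 = 42265 - 38521 = 3744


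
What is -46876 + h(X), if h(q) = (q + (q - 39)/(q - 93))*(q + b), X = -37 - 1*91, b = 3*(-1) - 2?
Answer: -6619503/221 ≈ -29953.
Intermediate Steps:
b = -5 (b = -3 - 2 = -5)
X = -128 (X = -37 - 91 = -128)
h(q) = (-5 + q)*(q + (-39 + q)/(-93 + q)) (h(q) = (q + (q - 39)/(q - 93))*(q - 5) = (q + (-39 + q)/(-93 + q))*(-5 + q) = (-5 + q)*(q + (-39 + q)/(-93 + q)))
-46876 + h(X) = -46876 + (195 + (-128)³ - 97*(-128)² + 421*(-128))/(-93 - 128) = -46876 + (195 - 2097152 - 97*16384 - 53888)/(-221) = -46876 - (195 - 2097152 - 1589248 - 53888)/221 = -46876 - 1/221*(-3740093) = -46876 + 3740093/221 = -6619503/221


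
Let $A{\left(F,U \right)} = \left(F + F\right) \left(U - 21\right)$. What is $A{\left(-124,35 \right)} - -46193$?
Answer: $42721$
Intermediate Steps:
$A{\left(F,U \right)} = 2 F \left(-21 + U\right)$
$A{\left(-124,35 \right)} - -46193 = 2 \left(-124\right) \left(-21 + 35\right) - -46193 = 2 \left(-124\right) 14 + 46193 = -3472 + 46193 = 42721$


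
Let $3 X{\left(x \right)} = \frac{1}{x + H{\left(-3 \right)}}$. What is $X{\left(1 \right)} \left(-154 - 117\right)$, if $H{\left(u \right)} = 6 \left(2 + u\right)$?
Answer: $\frac{271}{15} \approx 18.067$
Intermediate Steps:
$H{\left(u \right)} = 12 + 6 u$
$X{\left(x \right)} = \frac{1}{3 \left(-6 + x\right)}$ ($X{\left(x \right)} = \frac{1}{3 \left(x + \left(12 + 6 \left(-3\right)\right)\right)} = \frac{1}{3 \left(x + \left(12 - 18\right)\right)} = \frac{1}{3 \left(x - 6\right)} = \frac{1}{3 \left(-6 + x\right)}$)
$X{\left(1 \right)} \left(-154 - 117\right) = \frac{1}{3 \left(-6 + 1\right)} \left(-154 - 117\right) = \frac{1}{3 \left(-5\right)} \left(-154 - 117\right) = \frac{1}{3} \left(- \frac{1}{5}\right) \left(-154 - 117\right) = \left(- \frac{1}{15}\right) \left(-271\right) = \frac{271}{15}$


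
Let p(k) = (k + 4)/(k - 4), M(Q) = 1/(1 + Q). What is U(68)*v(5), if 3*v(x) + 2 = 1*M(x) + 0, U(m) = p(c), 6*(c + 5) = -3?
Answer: -11/114 ≈ -0.096491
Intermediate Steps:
c = -11/2 (c = -5 + (⅙)*(-3) = -5 - ½ = -11/2 ≈ -5.5000)
p(k) = (4 + k)/(-4 + k)
U(m) = 3/19 (U(m) = (4 - 11/2)/(-4 - 11/2) = -3/2/(-19/2) = -2/19*(-3/2) = 3/19)
v(x) = -⅔ + 1/(3*(1 + x)) (v(x) = -⅔ + (1/(1 + x) + 0)/3 = -⅔ + 1/(3*(1 + x)))
U(68)*v(5) = 3*((-1 - 2*5)/(3*(1 + 5)))/19 = 3*((⅓)*(-1 - 10)/6)/19 = 3*((⅓)*(⅙)*(-11))/19 = (3/19)*(-11/18) = -11/114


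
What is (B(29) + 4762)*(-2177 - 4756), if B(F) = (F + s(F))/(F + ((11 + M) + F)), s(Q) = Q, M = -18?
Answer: -561388120/17 ≈ -3.3023e+7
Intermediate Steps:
B(F) = 2*F/(-7 + 2*F) (B(F) = (F + F)/(F + ((11 - 18) + F)) = (2*F)/(F + (-7 + F)) = (2*F)/(-7 + 2*F) = 2*F/(-7 + 2*F))
(B(29) + 4762)*(-2177 - 4756) = (2*29/(-7 + 2*29) + 4762)*(-2177 - 4756) = (2*29/(-7 + 58) + 4762)*(-6933) = (2*29/51 + 4762)*(-6933) = (2*29*(1/51) + 4762)*(-6933) = (58/51 + 4762)*(-6933) = (242920/51)*(-6933) = -561388120/17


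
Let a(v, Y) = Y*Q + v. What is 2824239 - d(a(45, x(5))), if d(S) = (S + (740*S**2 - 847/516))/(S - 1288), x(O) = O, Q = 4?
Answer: 1783900163945/631068 ≈ 2.8268e+6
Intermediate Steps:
a(v, Y) = v + 4*Y (a(v, Y) = Y*4 + v = 4*Y + v = v + 4*Y)
d(S) = (-847/516 + S + 740*S**2)/(-1288 + S) (d(S) = (S + (740*S**2 - 847/516))/(-1288 + S) = (S + (-847/516 + 740*S**2))/(-1288 + S) = (-847/516 + S + 740*S**2)/(-1288 + S))
2824239 - d(a(45, x(5))) = 2824239 - (-847/516 + (45 + 4*5) + 740*(45 + 4*5)**2)/(-1288 + (45 + 4*5)) = 2824239 - (-847/516 + (45 + 20) + 740*(45 + 20)**2)/(-1288 + (45 + 20)) = 2824239 - (-847/516 + 65 + 740*65**2)/(-1288 + 65) = 2824239 - (-847/516 + 65 + 740*4225)/(-1223) = 2824239 - (-1)*(-847/516 + 65 + 3126500)/1223 = 2824239 - (-1)*1613306693/(1223*516) = 2824239 - 1*(-1613306693/631068) = 2824239 + 1613306693/631068 = 1783900163945/631068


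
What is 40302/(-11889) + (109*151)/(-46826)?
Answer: -231429167/61857146 ≈ -3.7413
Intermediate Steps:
40302/(-11889) + (109*151)/(-46826) = 40302*(-1/11889) + 16459*(-1/46826) = -4478/1321 - 16459/46826 = -231429167/61857146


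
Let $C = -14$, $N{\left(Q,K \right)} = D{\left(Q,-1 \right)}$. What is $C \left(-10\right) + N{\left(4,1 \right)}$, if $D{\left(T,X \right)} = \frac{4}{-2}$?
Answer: $138$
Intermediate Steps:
$D{\left(T,X \right)} = -2$ ($D{\left(T,X \right)} = 4 \left(- \frac{1}{2}\right) = -2$)
$N{\left(Q,K \right)} = -2$
$C \left(-10\right) + N{\left(4,1 \right)} = \left(-14\right) \left(-10\right) - 2 = 140 - 2 = 138$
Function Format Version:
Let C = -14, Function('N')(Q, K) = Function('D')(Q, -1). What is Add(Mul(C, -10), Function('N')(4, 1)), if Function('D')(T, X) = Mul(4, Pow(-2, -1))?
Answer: 138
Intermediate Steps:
Function('D')(T, X) = -2 (Function('D')(T, X) = Mul(4, Rational(-1, 2)) = -2)
Function('N')(Q, K) = -2
Add(Mul(C, -10), Function('N')(4, 1)) = Add(Mul(-14, -10), -2) = Add(140, -2) = 138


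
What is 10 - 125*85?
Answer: -10615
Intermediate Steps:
10 - 125*85 = 10 - 10625 = -10615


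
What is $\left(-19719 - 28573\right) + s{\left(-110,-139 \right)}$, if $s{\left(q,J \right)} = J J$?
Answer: $-28971$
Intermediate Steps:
$s{\left(q,J \right)} = J^{2}$
$\left(-19719 - 28573\right) + s{\left(-110,-139 \right)} = \left(-19719 - 28573\right) + \left(-139\right)^{2} = -48292 + 19321 = -28971$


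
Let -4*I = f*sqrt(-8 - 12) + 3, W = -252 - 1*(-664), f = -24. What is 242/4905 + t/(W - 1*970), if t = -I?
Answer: 58381/1216440 + 2*I*sqrt(5)/93 ≈ 0.047993 + 0.048087*I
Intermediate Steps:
W = 412 (W = -252 + 664 = 412)
I = -3/4 + 12*I*sqrt(5) (I = -(-24*sqrt(-8 - 12) + 3)/4 = -(-48*I*sqrt(5) + 3)/4 = -(3 - 48*I*sqrt(5))/4 = -3/4 + 12*I*sqrt(5) ≈ -0.75 + 26.833*I)
t = 3/4 - 12*I*sqrt(5) (t = -(-3/4 + 12*I*sqrt(5)) = 3/4 - 12*I*sqrt(5) ≈ 0.75 - 26.833*I)
242/4905 + t/(W - 1*970) = 242/4905 + (3/4 - 12*I*sqrt(5))/(412 - 1*970) = 242*(1/4905) + (3/4 - 12*I*sqrt(5))/(412 - 970) = 242/4905 + (3/4 - 12*I*sqrt(5))/(-558) = 242/4905 + (3/4 - 12*I*sqrt(5))*(-1/558) = 242/4905 + (-1/744 + 2*I*sqrt(5)/93) = 58381/1216440 + 2*I*sqrt(5)/93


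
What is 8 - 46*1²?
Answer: -38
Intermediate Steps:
8 - 46*1² = 8 - 46*1 = 8 - 46 = -38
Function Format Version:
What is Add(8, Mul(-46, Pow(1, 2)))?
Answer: -38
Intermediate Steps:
Add(8, Mul(-46, Pow(1, 2))) = Add(8, Mul(-46, 1)) = Add(8, -46) = -38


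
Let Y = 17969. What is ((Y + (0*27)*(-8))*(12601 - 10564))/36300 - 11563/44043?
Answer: 537226572593/532920300 ≈ 1008.1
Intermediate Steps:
((Y + (0*27)*(-8))*(12601 - 10564))/36300 - 11563/44043 = ((17969 + (0*27)*(-8))*(12601 - 10564))/36300 - 11563/44043 = ((17969 + 0*(-8))*2037)*(1/36300) - 11563*1/44043 = ((17969 + 0)*2037)*(1/36300) - 11563/44043 = (17969*2037)*(1/36300) - 11563/44043 = 36602853*(1/36300) - 11563/44043 = 12200951/12100 - 11563/44043 = 537226572593/532920300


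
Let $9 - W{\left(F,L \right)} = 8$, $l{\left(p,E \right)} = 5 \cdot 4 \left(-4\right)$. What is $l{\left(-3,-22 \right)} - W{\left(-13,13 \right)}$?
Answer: $-81$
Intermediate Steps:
$l{\left(p,E \right)} = -80$ ($l{\left(p,E \right)} = 20 \left(-4\right) = -80$)
$W{\left(F,L \right)} = 1$ ($W{\left(F,L \right)} = 9 - 8 = 1$)
$l{\left(-3,-22 \right)} - W{\left(-13,13 \right)} = -80 - 1 = -81$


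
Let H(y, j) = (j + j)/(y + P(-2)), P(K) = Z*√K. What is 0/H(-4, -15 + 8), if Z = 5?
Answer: 0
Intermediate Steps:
P(K) = 5*√K
H(y, j) = 2*j/(y + 5*I*√2) (H(y, j) = (j + j)/(y + 5*√(-2)) = (2*j)/(y + 5*(I*√2)) = (2*j)/(y + 5*I*√2) = 2*j/(y + 5*I*√2))
0/H(-4, -15 + 8) = 0/((2*(-15 + 8)/(-4 + 5*I*√2))) = 0/((2*(-7)/(-4 + 5*I*√2))) = 0/((-14/(-4 + 5*I*√2))) = 0*(2/7 - 5*I*√2/14) = 0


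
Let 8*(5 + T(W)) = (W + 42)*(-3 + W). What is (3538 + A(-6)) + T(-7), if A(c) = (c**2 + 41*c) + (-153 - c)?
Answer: 12529/4 ≈ 3132.3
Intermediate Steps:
T(W) = -5 + (-3 + W)*(42 + W)/8 (T(W) = -5 + ((W + 42)*(-3 + W))/8 = -5 + ((42 + W)*(-3 + W))/8 = -5 + ((-3 + W)*(42 + W))/8 = -5 + (-3 + W)*(42 + W)/8)
A(c) = -153 + c**2 + 40*c
(3538 + A(-6)) + T(-7) = (3538 + (-153 + (-6)**2 + 40*(-6))) + (-83/4 + (1/8)*(-7)**2 + (39/8)*(-7)) = (3538 + (-153 + 36 - 240)) + (-83/4 + (1/8)*49 - 273/8) = (3538 - 357) + (-83/4 + 49/8 - 273/8) = 3181 - 195/4 = 12529/4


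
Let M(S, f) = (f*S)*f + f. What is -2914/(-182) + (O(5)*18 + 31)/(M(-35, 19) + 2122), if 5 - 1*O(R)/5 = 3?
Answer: 15270557/954954 ≈ 15.991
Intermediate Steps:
O(R) = 10 (O(R) = 25 - 5*3 = 25 - 15 = 10)
M(S, f) = f + S*f**2 (M(S, f) = (S*f)*f + f = S*f**2 + f = f + S*f**2)
-2914/(-182) + (O(5)*18 + 31)/(M(-35, 19) + 2122) = -2914/(-182) + (10*18 + 31)/(19*(1 - 35*19) + 2122) = -2914*(-1/182) + (180 + 31)/(19*(1 - 665) + 2122) = 1457/91 + 211/(19*(-664) + 2122) = 1457/91 + 211/(-12616 + 2122) = 1457/91 + 211/(-10494) = 1457/91 + 211*(-1/10494) = 1457/91 - 211/10494 = 15270557/954954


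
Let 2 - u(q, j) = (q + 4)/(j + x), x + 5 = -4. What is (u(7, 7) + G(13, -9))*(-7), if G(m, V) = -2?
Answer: -77/2 ≈ -38.500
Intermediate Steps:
x = -9 (x = -5 - 4 = -9)
u(q, j) = 2 - (4 + q)/(-9 + j) (u(q, j) = 2 - (q + 4)/(j - 9) = 2 - (4 + q)/(-9 + j))
(u(7, 7) + G(13, -9))*(-7) = ((-22 - 1*7 + 2*7)/(-9 + 7) - 2)*(-7) = ((-22 - 7 + 14)/(-2) - 2)*(-7) = (-½*(-15) - 2)*(-7) = (15/2 - 2)*(-7) = (11/2)*(-7) = -77/2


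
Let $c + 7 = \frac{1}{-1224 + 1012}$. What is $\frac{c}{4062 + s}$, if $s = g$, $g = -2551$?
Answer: $- \frac{1485}{320332} \approx -0.0046358$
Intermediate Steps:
$s = -2551$
$c = - \frac{1485}{212}$ ($c = -7 + \frac{1}{-1224 + 1012} = -7 + \frac{1}{-212} = -7 - \frac{1}{212} = - \frac{1485}{212} \approx -7.0047$)
$\frac{c}{4062 + s} = - \frac{1485}{212 \left(4062 - 2551\right)} = - \frac{1485}{212 \cdot 1511} = \left(- \frac{1485}{212}\right) \frac{1}{1511} = - \frac{1485}{320332}$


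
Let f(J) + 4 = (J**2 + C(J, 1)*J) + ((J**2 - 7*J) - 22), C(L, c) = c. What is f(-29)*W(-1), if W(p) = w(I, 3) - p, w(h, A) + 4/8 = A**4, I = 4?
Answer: 149145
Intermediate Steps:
w(h, A) = -1/2 + A**4
W(p) = 161/2 - p (W(p) = (-1/2 + 3**4) - p = (-1/2 + 81) - p = 161/2 - p)
f(J) = -26 - 6*J + 2*J**2 (f(J) = -4 + ((J**2 + 1*J) + ((J**2 - 7*J) - 22)) = -4 + ((J**2 + J) + (-22 + J**2 - 7*J)) = -4 + ((J + J**2) + (-22 + J**2 - 7*J)) = -4 + (-22 - 6*J + 2*J**2) = -26 - 6*J + 2*J**2)
f(-29)*W(-1) = (-26 - 6*(-29) + 2*(-29)**2)*(161/2 - 1*(-1)) = (-26 + 174 + 2*841)*(161/2 + 1) = (-26 + 174 + 1682)*(163/2) = 1830*(163/2) = 149145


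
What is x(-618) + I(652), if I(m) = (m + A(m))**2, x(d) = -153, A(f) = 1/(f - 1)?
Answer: 180095507656/423801 ≈ 4.2495e+5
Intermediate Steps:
A(f) = 1/(-1 + f)
I(m) = (m + 1/(-1 + m))**2
x(-618) + I(652) = -153 + (652 + 1/(-1 + 652))**2 = -153 + (652 + 1/651)**2 = -153 + (424453/651)**2 = -153 + 180160349209/423801 = 180095507656/423801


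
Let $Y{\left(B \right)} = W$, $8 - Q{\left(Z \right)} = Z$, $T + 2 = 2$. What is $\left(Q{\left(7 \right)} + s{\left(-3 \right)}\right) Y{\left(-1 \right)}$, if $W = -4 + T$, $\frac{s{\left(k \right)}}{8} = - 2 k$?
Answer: $-196$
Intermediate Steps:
$T = 0$ ($T = -2 + 2 = 0$)
$s{\left(k \right)} = - 16 k$ ($s{\left(k \right)} = 8 \left(- 2 k\right) = - 16 k$)
$Q{\left(Z \right)} = 8 - Z$
$W = -4$ ($W = -4 + 0 = -4$)
$Y{\left(B \right)} = -4$
$\left(Q{\left(7 \right)} + s{\left(-3 \right)}\right) Y{\left(-1 \right)} = \left(\left(8 - 7\right) - -48\right) \left(-4\right) = \left(\left(8 - 7\right) + 48\right) \left(-4\right) = \left(1 + 48\right) \left(-4\right) = 49 \left(-4\right) = -196$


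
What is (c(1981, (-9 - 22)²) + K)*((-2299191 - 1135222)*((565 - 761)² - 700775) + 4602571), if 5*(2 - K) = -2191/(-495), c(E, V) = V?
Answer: 5416876258154582092/2475 ≈ 2.1886e+15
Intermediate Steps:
K = 2759/2475 (K = 2 - (-2191)/(5*(-495)) = 2 - (-1)*(-2191)/2475 = 2 - ⅕*2191/495 = 2 - 2191/2475 = 2759/2475 ≈ 1.1147)
(c(1981, (-9 - 22)²) + K)*((-2299191 - 1135222)*((565 - 761)² - 700775) + 4602571) = ((-9 - 22)² + 2759/2475)*((-2299191 - 1135222)*((565 - 761)² - 700775) + 4602571) = ((-31)² + 2759/2475)*(-3434413*((-196)² - 700775) + 4602571) = (961 + 2759/2475)*(-3434413*(38416 - 700775) + 4602571) = 2381234*(-3434413*(-662359) + 4602571)/2475 = 2381234*(2274814360267 + 4602571)/2475 = (2381234/2475)*2274818962838 = 5416876258154582092/2475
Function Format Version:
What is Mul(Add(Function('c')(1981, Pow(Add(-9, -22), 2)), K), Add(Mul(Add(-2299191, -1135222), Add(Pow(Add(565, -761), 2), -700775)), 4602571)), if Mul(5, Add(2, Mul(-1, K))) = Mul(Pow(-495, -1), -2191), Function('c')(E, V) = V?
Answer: Rational(5416876258154582092, 2475) ≈ 2.1886e+15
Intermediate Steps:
K = Rational(2759, 2475) (K = Add(2, Mul(Rational(-1, 5), Mul(Pow(-495, -1), -2191))) = Add(2, Mul(Rational(-1, 5), Mul(Rational(-1, 495), -2191))) = Add(2, Mul(Rational(-1, 5), Rational(2191, 495))) = Add(2, Rational(-2191, 2475)) = Rational(2759, 2475) ≈ 1.1147)
Mul(Add(Function('c')(1981, Pow(Add(-9, -22), 2)), K), Add(Mul(Add(-2299191, -1135222), Add(Pow(Add(565, -761), 2), -700775)), 4602571)) = Mul(Add(Pow(Add(-9, -22), 2), Rational(2759, 2475)), Add(Mul(Add(-2299191, -1135222), Add(Pow(Add(565, -761), 2), -700775)), 4602571)) = Mul(Add(Pow(-31, 2), Rational(2759, 2475)), Add(Mul(-3434413, Add(Pow(-196, 2), -700775)), 4602571)) = Mul(Add(961, Rational(2759, 2475)), Add(Mul(-3434413, Add(38416, -700775)), 4602571)) = Mul(Rational(2381234, 2475), Add(Mul(-3434413, -662359), 4602571)) = Mul(Rational(2381234, 2475), Add(2274814360267, 4602571)) = Mul(Rational(2381234, 2475), 2274818962838) = Rational(5416876258154582092, 2475)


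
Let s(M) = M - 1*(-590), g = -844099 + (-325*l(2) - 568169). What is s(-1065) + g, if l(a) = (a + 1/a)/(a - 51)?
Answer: -138447189/98 ≈ -1.4127e+6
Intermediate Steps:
l(a) = (a + 1/a)/(-51 + a)
g = -138400639/98 (g = -844099 + (-325*(1 + 2²)/(2*(-51 + 2)) - 568169) = -844099 + (-325*(1 + 4)/(2*(-49)) - 568169) = -844099 + (-325*(-1)*5/(2*49) - 568169) = -844099 + (-325*(-5/98) - 568169) = -844099 + (1625/98 - 568169) = -844099 - 55678937/98 = -138400639/98 ≈ -1.4123e+6)
s(M) = 590 + M (s(M) = M + 590 = 590 + M)
s(-1065) + g = (590 - 1065) - 138400639/98 = -475 - 138400639/98 = -138447189/98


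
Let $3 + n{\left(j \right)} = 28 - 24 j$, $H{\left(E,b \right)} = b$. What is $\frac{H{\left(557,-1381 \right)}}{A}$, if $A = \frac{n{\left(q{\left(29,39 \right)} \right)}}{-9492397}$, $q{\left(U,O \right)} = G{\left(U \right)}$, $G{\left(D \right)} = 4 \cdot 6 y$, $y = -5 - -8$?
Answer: $- \frac{13109000257}{1703} \approx -7.6976 \cdot 10^{6}$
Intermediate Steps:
$y = 3$ ($y = -5 + 8 = 3$)
$G{\left(D \right)} = 72$ ($G{\left(D \right)} = 4 \cdot 6 \cdot 3 = 24 \cdot 3 = 72$)
$q{\left(U,O \right)} = 72$
$n{\left(j \right)} = 25 - 24 j$ ($n{\left(j \right)} = -3 - \left(-28 + 24 j\right) = 25 - 24 j$)
$A = \frac{1703}{9492397}$ ($A = \frac{25 - 1728}{-9492397} = \left(25 - 1728\right) \left(- \frac{1}{9492397}\right) = \left(-1703\right) \left(- \frac{1}{9492397}\right) = \frac{1703}{9492397} \approx 0.00017941$)
$\frac{H{\left(557,-1381 \right)}}{A} = - \frac{1381}{\frac{1703}{9492397}} = \left(-1381\right) \frac{9492397}{1703} = - \frac{13109000257}{1703}$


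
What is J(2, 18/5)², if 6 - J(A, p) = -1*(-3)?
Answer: 9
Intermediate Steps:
J(A, p) = 3 (J(A, p) = 6 - (-1)*(-3) = 6 - 1*3 = 6 - 3 = 3)
J(2, 18/5)² = 3² = 9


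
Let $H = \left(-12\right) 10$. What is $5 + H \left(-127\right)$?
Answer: $15245$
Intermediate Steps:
$H = -120$
$5 + H \left(-127\right) = 5 - -15240 = 5 + 15240 = 15245$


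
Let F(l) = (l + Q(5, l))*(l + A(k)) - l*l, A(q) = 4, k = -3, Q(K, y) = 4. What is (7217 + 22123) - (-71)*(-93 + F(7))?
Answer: 27849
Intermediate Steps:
F(l) = (4 + l)² - l² (F(l) = (l + 4)*(l + 4) - l*l = (4 + l)*(4 + l) - l² = (4 + l)² - l²)
(7217 + 22123) - (-71)*(-93 + F(7)) = (7217 + 22123) - (-71)*(-93 + (16 + 8*7)) = 29340 - (-71)*(-93 + (16 + 56)) = 29340 - (-71)*(-93 + 72) = 29340 - (-71)*(-21) = 29340 - 1*1491 = 29340 - 1491 = 27849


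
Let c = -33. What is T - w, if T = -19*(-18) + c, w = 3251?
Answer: -2942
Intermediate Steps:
T = 309 (T = -19*(-18) - 33 = 342 - 33 = 309)
T - w = 309 - 1*3251 = 309 - 3251 = -2942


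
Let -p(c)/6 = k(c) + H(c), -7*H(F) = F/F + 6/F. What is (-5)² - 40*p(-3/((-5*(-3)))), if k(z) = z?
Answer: 6799/7 ≈ 971.29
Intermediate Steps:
H(F) = -⅐ - 6/(7*F) (H(F) = -(F/F + 6/F)/7 = -(1 + 6/F)/7 = -⅐ - 6/(7*F))
p(c) = -6*c - 6*(-6 - c)/(7*c) (p(c) = -6*(c + (-6 - c)/(7*c)) = -6*c - 6*(-6 - c)/(7*c))
(-5)² - 40*p(-3/((-5*(-3)))) = (-5)² - 40*(6/7 - (-18)/((-5*(-3))) + 36/(7*((-3/((-5*(-3))))))) = 25 - 40*(6/7 - (-18)/15 + 36/(7*((-3/15)))) = 25 - 40*(6/7 - (-18)/15 + 36/(7*((-3*1/15)))) = 25 - 40*(6/7 - 6*(-⅕) + 36/(7*(-⅕))) = 25 - 40*(6/7 + 6/5 + (36/7)*(-5)) = 25 - 40*(6/7 + 6/5 - 180/7) = 25 - 40*(-828/35) = 25 + 6624/7 = 6799/7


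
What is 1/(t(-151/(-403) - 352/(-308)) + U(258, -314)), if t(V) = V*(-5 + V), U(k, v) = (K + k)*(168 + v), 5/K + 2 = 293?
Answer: -2315789931/87249222945142 ≈ -2.6542e-5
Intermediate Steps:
K = 5/291 (K = 5/(-2 + 293) = 5/291 ≈ 0.017182)
U(k, v) = (168 + v)*(5/291 + k) (U(k, v) = (5/291 + k)*(168 + v) = (168 + v)*(5/291 + k))
1/(t(-151/(-403) - 352/(-308)) + U(258, -314)) = 1/((-151/(-403) - 352/(-308))*(-5 + (-151/(-403) - 352/(-308))) + (280/97 + 168*258 + (5/291)*(-314) + 258*(-314))) = 1/((-151*(-1/403) - 352*(-1/308))*(-5 + (-151*(-1/403) - 352*(-1/308))) + (280/97 + 43344 - 1570/291 - 81012)) = 1/((151/403 + 8/7)*(-5 + (151/403 + 8/7)) - 10962118/291) = 1/(4281*(-5 + 4281/2821)/2821 - 10962118/291) = 1/((4281/2821)*(-9824/2821) - 10962118/291) = 1/(-42056544/7958041 - 10962118/291) = 1/(-87249222945142/2315789931) = -2315789931/87249222945142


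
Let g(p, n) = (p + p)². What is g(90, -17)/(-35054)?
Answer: -16200/17527 ≈ -0.92429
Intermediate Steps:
g(p, n) = 4*p² (g(p, n) = (2*p)² = 4*p²)
g(90, -17)/(-35054) = (4*90²)/(-35054) = (4*8100)*(-1/35054) = 32400*(-1/35054) = -16200/17527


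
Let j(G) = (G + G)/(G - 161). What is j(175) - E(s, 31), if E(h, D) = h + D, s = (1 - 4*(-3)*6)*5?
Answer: -371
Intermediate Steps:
s = 365 (s = (1 + 12*6)*5 = (1 + 72)*5 = 73*5 = 365)
j(G) = 2*G/(-161 + G) (j(G) = (2*G)/(-161 + G) = 2*G/(-161 + G))
E(h, D) = D + h
j(175) - E(s, 31) = 2*175/(-161 + 175) - (31 + 365) = 2*175/14 - 1*396 = 2*175*(1/14) - 396 = 25 - 396 = -371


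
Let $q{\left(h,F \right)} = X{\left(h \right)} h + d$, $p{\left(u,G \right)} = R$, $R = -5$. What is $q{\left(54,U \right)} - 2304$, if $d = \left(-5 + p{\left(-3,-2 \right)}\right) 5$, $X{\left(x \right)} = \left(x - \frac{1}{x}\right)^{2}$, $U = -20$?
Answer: $\frac{8370109}{54} \approx 1.55 \cdot 10^{5}$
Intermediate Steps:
$p{\left(u,G \right)} = -5$
$d = -50$ ($d = \left(-5 - 5\right) 5 = \left(-10\right) 5 = -50$)
$q{\left(h,F \right)} = -50 + \frac{\left(-1 + h^{2}\right)^{2}}{h}$ ($q{\left(h,F \right)} = \frac{\left(-1 + h^{2}\right)^{2}}{h^{2}} h - 50 = \frac{\left(-1 + h^{2}\right)^{2}}{h} - 50 = -50 + \frac{\left(-1 + h^{2}\right)^{2}}{h}$)
$q{\left(54,U \right)} - 2304 = \left(-50 + \frac{\left(-1 + 54^{2}\right)^{2}}{54}\right) - 2304 = \left(-50 + \frac{\left(-1 + 2916\right)^{2}}{54}\right) - 2304 = \left(-50 + \frac{2915^{2}}{54}\right) - 2304 = \left(-50 + \frac{1}{54} \cdot 8497225\right) - 2304 = \left(-50 + \frac{8497225}{54}\right) - 2304 = \frac{8494525}{54} - 2304 = \frac{8370109}{54}$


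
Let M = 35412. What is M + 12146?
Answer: 47558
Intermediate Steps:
M + 12146 = 35412 + 12146 = 47558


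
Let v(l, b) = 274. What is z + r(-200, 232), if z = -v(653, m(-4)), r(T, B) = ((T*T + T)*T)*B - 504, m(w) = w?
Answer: -1846720778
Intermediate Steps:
r(T, B) = -504 + B*T*(T + T²) (r(T, B) = ((T² + T)*T)*B - 504 = ((T + T²)*T)*B - 504 = (T*(T + T²))*B - 504 = B*T*(T + T²) - 504 = -504 + B*T*(T + T²))
z = -274 (z = -1*274 = -274)
z + r(-200, 232) = -274 + (-504 + 232*(-200)² + 232*(-200)³) = -274 + (-504 + 232*40000 + 232*(-8000000)) = -274 + (-504 + 9280000 - 1856000000) = -274 - 1846720504 = -1846720778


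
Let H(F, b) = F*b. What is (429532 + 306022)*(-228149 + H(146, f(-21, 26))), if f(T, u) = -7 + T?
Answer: -170822854298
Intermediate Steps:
(429532 + 306022)*(-228149 + H(146, f(-21, 26))) = (429532 + 306022)*(-228149 + 146*(-7 - 21)) = 735554*(-228149 + 146*(-28)) = 735554*(-228149 - 4088) = 735554*(-232237) = -170822854298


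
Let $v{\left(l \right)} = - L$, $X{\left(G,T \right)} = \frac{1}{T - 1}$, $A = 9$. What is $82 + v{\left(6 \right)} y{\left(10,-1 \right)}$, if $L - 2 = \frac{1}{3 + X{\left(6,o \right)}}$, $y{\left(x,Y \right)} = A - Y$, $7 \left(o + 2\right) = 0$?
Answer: $\frac{233}{4} \approx 58.25$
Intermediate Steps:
$o = -2$ ($o = -2 + \frac{1}{7} \cdot 0 = -2 + 0 = -2$)
$X{\left(G,T \right)} = \frac{1}{-1 + T}$
$y{\left(x,Y \right)} = 9 - Y$
$L = \frac{19}{8}$ ($L = 2 + \frac{1}{3 + \frac{1}{-1 - 2}} = 2 + \frac{1}{3 + \frac{1}{-3}} = 2 + \frac{1}{3 - \frac{1}{3}} = 2 + \frac{1}{\frac{8}{3}} = 2 + \frac{3}{8} = \frac{19}{8} \approx 2.375$)
$v{\left(l \right)} = - \frac{19}{8}$ ($v{\left(l \right)} = \left(-1\right) \frac{19}{8} = - \frac{19}{8}$)
$82 + v{\left(6 \right)} y{\left(10,-1 \right)} = 82 - \frac{19 \left(9 - -1\right)}{8} = 82 - \frac{19 \left(9 + 1\right)}{8} = 82 - \frac{95}{4} = \frac{233}{4}$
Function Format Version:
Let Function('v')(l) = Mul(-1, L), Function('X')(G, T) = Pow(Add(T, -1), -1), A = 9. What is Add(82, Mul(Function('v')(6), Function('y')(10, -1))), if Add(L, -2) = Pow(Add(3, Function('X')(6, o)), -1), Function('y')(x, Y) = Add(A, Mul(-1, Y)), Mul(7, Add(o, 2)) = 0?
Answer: Rational(233, 4) ≈ 58.250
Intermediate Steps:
o = -2 (o = Add(-2, Mul(Rational(1, 7), 0)) = Add(-2, 0) = -2)
Function('X')(G, T) = Pow(Add(-1, T), -1)
Function('y')(x, Y) = Add(9, Mul(-1, Y))
L = Rational(19, 8) (L = Add(2, Pow(Add(3, Pow(Add(-1, -2), -1)), -1)) = Add(2, Pow(Add(3, Pow(-3, -1)), -1)) = Add(2, Pow(Add(3, Rational(-1, 3)), -1)) = Add(2, Pow(Rational(8, 3), -1)) = Add(2, Rational(3, 8)) = Rational(19, 8) ≈ 2.3750)
Function('v')(l) = Rational(-19, 8) (Function('v')(l) = Mul(-1, Rational(19, 8)) = Rational(-19, 8))
Add(82, Mul(Function('v')(6), Function('y')(10, -1))) = Add(82, Mul(Rational(-19, 8), Add(9, Mul(-1, -1)))) = Add(82, Mul(Rational(-19, 8), Add(9, 1))) = Add(82, Mul(Rational(-19, 8), 10)) = Add(82, Rational(-95, 4)) = Rational(233, 4)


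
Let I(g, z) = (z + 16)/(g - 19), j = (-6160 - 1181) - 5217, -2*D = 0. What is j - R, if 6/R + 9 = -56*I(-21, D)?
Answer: -841416/67 ≈ -12558.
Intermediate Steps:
D = 0 (D = -½*0 = 0)
j = -12558 (j = -7341 - 5217 = -12558)
I(g, z) = (16 + z)/(-19 + g)
R = 30/67 (R = 6/(-9 - 56*(16 + 0)/(-19 - 21)) = 6/(-9 - 56*16/(-40)) = 6/(-9 - (-7)*16/5) = 6/(-9 - 56*(-⅖)) = 6/(-9 + 112/5) = 6/(67/5) = 6*(5/67) = 30/67 ≈ 0.44776)
j - R = -12558 - 1*30/67 = -12558 - 30/67 = -841416/67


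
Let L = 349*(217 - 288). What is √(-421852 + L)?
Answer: 53*I*√159 ≈ 668.3*I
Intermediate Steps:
L = -24779 (L = 349*(-71) = -24779)
√(-421852 + L) = √(-421852 - 24779) = √(-446631) = 53*I*√159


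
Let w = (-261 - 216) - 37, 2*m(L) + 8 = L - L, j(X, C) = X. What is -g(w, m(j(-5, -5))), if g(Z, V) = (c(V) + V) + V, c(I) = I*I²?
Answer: 72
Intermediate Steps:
c(I) = I³
m(L) = -4 (m(L) = -4 + (L - L)/2 = -4 + (½)*0 = -4 + 0 = -4)
w = -514 (w = -477 - 37 = -514)
g(Z, V) = V³ + 2*V (g(Z, V) = (V³ + V) + V = (V + V³) + V = V³ + 2*V)
-g(w, m(j(-5, -5))) = -(-4)*(2 + (-4)²) = -(-4)*(2 + 16) = -(-4)*18 = -1*(-72) = 72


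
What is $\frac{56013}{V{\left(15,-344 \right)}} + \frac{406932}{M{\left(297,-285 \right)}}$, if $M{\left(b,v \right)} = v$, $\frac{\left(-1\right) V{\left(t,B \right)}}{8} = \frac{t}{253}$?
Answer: $- \frac{90836649}{760} \approx -1.1952 \cdot 10^{5}$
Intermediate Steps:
$V{\left(t,B \right)} = - \frac{8 t}{253}$ ($V{\left(t,B \right)} = - 8 \frac{t}{253} = - \frac{8 t}{253}$)
$\frac{56013}{V{\left(15,-344 \right)}} + \frac{406932}{M{\left(297,-285 \right)}} = \frac{56013}{\left(- \frac{8}{253}\right) 15} + \frac{406932}{-285} = \frac{56013}{- \frac{120}{253}} + 406932 \left(- \frac{1}{285}\right) = 56013 \left(- \frac{253}{120}\right) - \frac{135644}{95} = - \frac{4723763}{40} - \frac{135644}{95} = - \frac{90836649}{760}$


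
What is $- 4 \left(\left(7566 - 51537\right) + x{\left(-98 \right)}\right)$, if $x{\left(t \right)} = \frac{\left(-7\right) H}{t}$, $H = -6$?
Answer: $\frac{1231200}{7} \approx 1.7589 \cdot 10^{5}$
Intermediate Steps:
$x{\left(t \right)} = \frac{42}{t}$ ($x{\left(t \right)} = \frac{\left(-7\right) \left(-6\right)}{t} = \frac{42}{t}$)
$- 4 \left(\left(7566 - 51537\right) + x{\left(-98 \right)}\right) = - 4 \left(\left(7566 - 51537\right) + \frac{42}{-98}\right) = - 4 \left(-43971 + 42 \left(- \frac{1}{98}\right)\right) = - 4 \left(-43971 - \frac{3}{7}\right) = \left(-4\right) \left(- \frac{307800}{7}\right) = \frac{1231200}{7}$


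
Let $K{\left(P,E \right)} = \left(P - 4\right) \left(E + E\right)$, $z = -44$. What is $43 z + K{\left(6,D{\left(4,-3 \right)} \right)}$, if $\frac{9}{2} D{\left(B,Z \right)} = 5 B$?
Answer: $- \frac{16868}{9} \approx -1874.2$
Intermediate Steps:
$D{\left(B,Z \right)} = \frac{10 B}{9}$ ($D{\left(B,Z \right)} = \frac{2 \cdot 5 B}{9} = \frac{10 B}{9}$)
$K{\left(P,E \right)} = 2 E \left(-4 + P\right)$ ($K{\left(P,E \right)} = \left(-4 + P\right) 2 E = 2 E \left(-4 + P\right)$)
$43 z + K{\left(6,D{\left(4,-3 \right)} \right)} = 43 \left(-44\right) + 2 \cdot \frac{10}{9} \cdot 4 \left(-4 + 6\right) = -1892 + 2 \cdot \frac{40}{9} \cdot 2 = -1892 + \frac{160}{9} = - \frac{16868}{9}$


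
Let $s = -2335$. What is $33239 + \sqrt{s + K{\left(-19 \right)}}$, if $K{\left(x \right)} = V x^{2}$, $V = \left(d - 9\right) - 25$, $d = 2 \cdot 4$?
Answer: $33239 + i \sqrt{11721} \approx 33239.0 + 108.26 i$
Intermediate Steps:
$d = 8$
$V = -26$ ($V = \left(8 - 9\right) - 25 = -1 - 25 = -26$)
$K{\left(x \right)} = - 26 x^{2}$
$33239 + \sqrt{s + K{\left(-19 \right)}} = 33239 + \sqrt{-2335 - 26 \left(-19\right)^{2}} = 33239 + \sqrt{-2335 - 9386} = 33239 + \sqrt{-11721} = 33239 + i \sqrt{11721}$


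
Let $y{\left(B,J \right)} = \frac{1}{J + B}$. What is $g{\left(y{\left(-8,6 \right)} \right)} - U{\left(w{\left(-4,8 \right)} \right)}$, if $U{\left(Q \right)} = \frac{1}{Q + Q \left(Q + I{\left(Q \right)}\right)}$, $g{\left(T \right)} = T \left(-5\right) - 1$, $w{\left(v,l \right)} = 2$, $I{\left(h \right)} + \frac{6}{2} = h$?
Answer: $\frac{5}{4} \approx 1.25$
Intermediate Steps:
$I{\left(h \right)} = -3 + h$
$y{\left(B,J \right)} = \frac{1}{B + J}$
$g{\left(T \right)} = -1 - 5 T$ ($g{\left(T \right)} = - 5 T - 1 = -1 - 5 T$)
$U{\left(Q \right)} = \frac{1}{Q + Q \left(-3 + 2 Q\right)}$ ($U{\left(Q \right)} = \frac{1}{Q + Q \left(Q + \left(-3 + Q\right)\right)} = \frac{1}{Q + Q \left(-3 + 2 Q\right)}$)
$g{\left(y{\left(-8,6 \right)} \right)} - U{\left(w{\left(-4,8 \right)} \right)} = \left(-1 - \frac{5}{-8 + 6}\right) - \frac{1}{2 \cdot 2 \left(-1 + 2\right)} = \left(-1 - \frac{5}{-2}\right) - \frac{1}{2} \cdot \frac{1}{2} \cdot 1^{-1} = \left(-1 - - \frac{5}{2}\right) - \frac{1}{2} \cdot \frac{1}{2} \cdot 1 = \left(-1 + \frac{5}{2}\right) - \frac{1}{4} = \frac{3}{2} - \frac{1}{4} = \frac{5}{4}$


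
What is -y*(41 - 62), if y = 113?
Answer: 2373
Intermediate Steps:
-y*(41 - 62) = -113*(41 - 62) = -113*(-21) = -1*(-2373) = 2373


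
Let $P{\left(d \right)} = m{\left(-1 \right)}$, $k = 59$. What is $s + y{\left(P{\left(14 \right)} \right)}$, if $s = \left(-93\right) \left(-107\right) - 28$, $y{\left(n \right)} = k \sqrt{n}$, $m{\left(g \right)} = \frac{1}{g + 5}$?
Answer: $\frac{19905}{2} \approx 9952.5$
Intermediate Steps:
$m{\left(g \right)} = \frac{1}{5 + g}$
$P{\left(d \right)} = \frac{1}{4}$ ($P{\left(d \right)} = \frac{1}{5 - 1} = \frac{1}{4}$)
$y{\left(n \right)} = 59 \sqrt{n}$
$s = 9923$ ($s = 9951 - 28 = 9923$)
$s + y{\left(P{\left(14 \right)} \right)} = 9923 + \frac{59}{2} = \frac{19905}{2}$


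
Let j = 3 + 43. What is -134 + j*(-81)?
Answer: -3860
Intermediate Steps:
j = 46
-134 + j*(-81) = -134 + 46*(-81) = -134 - 3726 = -3860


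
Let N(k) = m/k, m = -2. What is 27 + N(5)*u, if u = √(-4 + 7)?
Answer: 27 - 2*√3/5 ≈ 26.307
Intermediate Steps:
N(k) = -2/k
u = √3 ≈ 1.7320
27 + N(5)*u = 27 + (-2/5)*√3 = 27 + (-2*⅕)*√3 = 27 - 2*√3/5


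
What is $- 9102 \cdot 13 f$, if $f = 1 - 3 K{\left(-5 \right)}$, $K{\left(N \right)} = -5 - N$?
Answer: $-118326$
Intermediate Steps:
$f = 1$ ($f = 1 - 3 \left(-5 - -5\right) = 1 - 3 \left(-5 + 5\right) = 1 - 0 = 1 + 0 = 1$)
$- 9102 \cdot 13 f = - 9102 \cdot 13 \cdot 1 = \left(-9102\right) 13 = -118326$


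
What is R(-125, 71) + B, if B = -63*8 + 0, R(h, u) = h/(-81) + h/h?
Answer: -40618/81 ≈ -501.46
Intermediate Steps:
R(h, u) = 1 - h/81 (R(h, u) = h*(-1/81) + 1 = -h/81 + 1 = 1 - h/81)
B = -504 (B = -504 + 0 = -504)
R(-125, 71) + B = (1 - 1/81*(-125)) - 504 = (1 + 125/81) - 504 = 206/81 - 504 = -40618/81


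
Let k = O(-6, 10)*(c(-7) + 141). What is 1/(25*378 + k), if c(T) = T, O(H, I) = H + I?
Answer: 1/9986 ≈ 0.00010014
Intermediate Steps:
k = 536 (k = (-6 + 10)*(-7 + 141) = 4*134 = 536)
1/(25*378 + k) = 1/(25*378 + 536) = 1/(9450 + 536) = 1/9986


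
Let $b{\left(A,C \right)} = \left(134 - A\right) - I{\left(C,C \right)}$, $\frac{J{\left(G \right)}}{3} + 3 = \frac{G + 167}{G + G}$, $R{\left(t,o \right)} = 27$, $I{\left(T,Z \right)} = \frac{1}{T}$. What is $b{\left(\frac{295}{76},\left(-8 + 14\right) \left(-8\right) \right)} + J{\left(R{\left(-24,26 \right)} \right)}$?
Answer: $\frac{360925}{2736} \approx 131.92$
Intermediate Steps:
$J{\left(G \right)} = -9 + \frac{3 \left(167 + G\right)}{2 G}$ ($J{\left(G \right)} = -9 + 3 \frac{G + 167}{G + G} = -9 + 3 \frac{167 + G}{2 G} = -9 + \frac{3 \left(167 + G\right)}{2 G}$)
$b{\left(A,C \right)} = 134 - A - \frac{1}{C}$ ($b{\left(A,C \right)} = \left(134 - A\right) - \frac{1}{C} = 134 - A - \frac{1}{C}$)
$b{\left(\frac{295}{76},\left(-8 + 14\right) \left(-8\right) \right)} + J{\left(R{\left(-24,26 \right)} \right)} = \left(134 - \frac{295}{76} - \frac{1}{\left(-8 + 14\right) \left(-8\right)}\right) + \frac{3 \left(167 - 135\right)}{2 \cdot 27} = \left(134 - 295 \cdot \frac{1}{76} - \frac{1}{6 \left(-8\right)}\right) + \frac{3}{2} \cdot \frac{1}{27} \left(167 - 135\right) = \left(134 - \frac{295}{76} - \frac{1}{-48}\right) + \frac{3}{2} \cdot \frac{1}{27} \cdot 32 = \left(134 - \frac{295}{76} - - \frac{1}{48}\right) + \frac{16}{9} = \left(134 - \frac{295}{76} + \frac{1}{48}\right) + \frac{16}{9} = \frac{118687}{912} + \frac{16}{9} = \frac{360925}{2736}$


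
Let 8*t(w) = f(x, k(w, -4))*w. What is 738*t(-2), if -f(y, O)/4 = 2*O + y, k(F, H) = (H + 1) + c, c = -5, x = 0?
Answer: -11808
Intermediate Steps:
k(F, H) = -4 + H (k(F, H) = (H + 1) - 5 = (1 + H) - 5 = -4 + H)
f(y, O) = -8*O - 4*y (f(y, O) = -4*(2*O + y) = -4*(y + 2*O) = -8*O - 4*y)
t(w) = 8*w (t(w) = ((-8*(-4 - 4) - 4*0)*w)/8 = ((-8*(-8) + 0)*w)/8 = ((64 + 0)*w)/8 = (64*w)/8 = 8*w)
738*t(-2) = 738*(8*(-2)) = 738*(-16) = -11808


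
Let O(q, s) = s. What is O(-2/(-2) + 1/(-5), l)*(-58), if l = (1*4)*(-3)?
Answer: 696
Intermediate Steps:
l = -12 (l = 4*(-3) = -12)
O(-2/(-2) + 1/(-5), l)*(-58) = -12*(-58) = 696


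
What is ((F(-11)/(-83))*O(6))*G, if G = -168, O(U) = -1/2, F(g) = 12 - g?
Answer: -1932/83 ≈ -23.277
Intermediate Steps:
O(U) = -1/2 (O(U) = -1*1/2 = -1/2)
((F(-11)/(-83))*O(6))*G = (((12 - 1*(-11))/(-83))*(-1/2))*(-168) = (((12 + 11)*(-1/83))*(-1/2))*(-168) = ((23*(-1/83))*(-1/2))*(-168) = -23/83*(-1/2)*(-168) = (23/166)*(-168) = -1932/83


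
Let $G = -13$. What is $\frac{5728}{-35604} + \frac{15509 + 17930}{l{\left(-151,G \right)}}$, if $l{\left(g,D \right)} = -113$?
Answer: $- \frac{297802355}{1005813} \approx -296.08$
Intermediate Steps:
$\frac{5728}{-35604} + \frac{15509 + 17930}{l{\left(-151,G \right)}} = \frac{5728}{-35604} + \frac{15509 + 17930}{-113} = 5728 \left(- \frac{1}{35604}\right) + 33439 \left(- \frac{1}{113}\right) = - \frac{1432}{8901} - \frac{33439}{113} = - \frac{297802355}{1005813}$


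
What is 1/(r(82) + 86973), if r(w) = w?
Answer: 1/87055 ≈ 1.1487e-5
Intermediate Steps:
1/(r(82) + 86973) = 1/(82 + 86973) = 1/87055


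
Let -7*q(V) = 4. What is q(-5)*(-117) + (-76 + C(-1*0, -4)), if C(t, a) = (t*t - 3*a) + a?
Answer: -8/7 ≈ -1.1429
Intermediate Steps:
q(V) = -4/7 (q(V) = -⅐*4 = -4/7)
C(t, a) = t² - 2*a (C(t, a) = (t² - 3*a) + a = t² - 2*a)
q(-5)*(-117) + (-76 + C(-1*0, -4)) = -4/7*(-117) + (-76 + ((-1*0)² - 2*(-4))) = 468/7 + (-76 + (0² + 8)) = 468/7 + (-76 + (0 + 8)) = 468/7 + (-76 + 8) = 468/7 - 68 = -8/7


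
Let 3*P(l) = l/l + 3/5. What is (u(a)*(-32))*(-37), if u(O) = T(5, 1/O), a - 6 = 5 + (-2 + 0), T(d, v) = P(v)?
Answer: 9472/15 ≈ 631.47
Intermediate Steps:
P(l) = 8/15 (P(l) = (l/l + 3/5)/3 = (1 + 3*(⅕))/3 = (1 + ⅗)/3 = (⅓)*(8/5) = 8/15)
T(d, v) = 8/15
a = 9 (a = 6 + (5 + (-2 + 0)) = 6 + (5 - 2) = 6 + 3 = 9)
u(O) = 8/15
(u(a)*(-32))*(-37) = ((8/15)*(-32))*(-37) = -256/15*(-37) = 9472/15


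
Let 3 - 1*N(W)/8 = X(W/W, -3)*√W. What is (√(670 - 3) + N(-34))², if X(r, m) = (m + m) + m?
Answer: (24 + √667 + 72*I*√34)² ≈ -1.7377e+5 + 41837.0*I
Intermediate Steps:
X(r, m) = 3*m (X(r, m) = 2*m + m = 3*m)
N(W) = 24 + 72*√W (N(W) = 24 - 8*3*(-3)*√W = 24 - (-72)*√W = 24 + 72*√W)
(√(670 - 3) + N(-34))² = (√(670 - 3) + (24 + 72*√(-34)))² = (√667 + (24 + 72*(I*√34)))² = (√667 + (24 + 72*I*√34))² = (24 + √667 + 72*I*√34)²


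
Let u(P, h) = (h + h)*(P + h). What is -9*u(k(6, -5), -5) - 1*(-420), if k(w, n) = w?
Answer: 510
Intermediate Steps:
u(P, h) = 2*h*(P + h) (u(P, h) = (2*h)*(P + h) = 2*h*(P + h))
-9*u(k(6, -5), -5) - 1*(-420) = -18*(-5)*(6 - 5) - 1*(-420) = -18*(-5) + 420 = -9*(-10) + 420 = 90 + 420 = 510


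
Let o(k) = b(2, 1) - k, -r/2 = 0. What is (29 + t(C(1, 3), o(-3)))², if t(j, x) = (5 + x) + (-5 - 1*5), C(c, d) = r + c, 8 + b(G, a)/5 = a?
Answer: 64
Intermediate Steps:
b(G, a) = -40 + 5*a
r = 0 (r = -2*0 = 0)
C(c, d) = c (C(c, d) = 0 + c = c)
o(k) = -35 - k (o(k) = (-40 + 5*1) - k = (-40 + 5) - k = -35 - k)
t(j, x) = -5 + x (t(j, x) = (5 + x) + (-5 - 5) = (5 + x) - 10 = -5 + x)
(29 + t(C(1, 3), o(-3)))² = (29 + (-5 + (-35 - 1*(-3))))² = (29 + (-5 + (-35 + 3)))² = (29 + (-5 - 32))² = (29 - 37)² = (-8)² = 64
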